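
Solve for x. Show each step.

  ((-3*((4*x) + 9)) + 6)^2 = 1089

Step 1. [((-3*((4*x) + 9)) + 6)^2 = 1089] √ both sides: 1089 ≥ 0 gives two branches. So sqrt: (-3*((4*x) + 9)) + 6 = 33 or -33.
Step 2. [(-3*((4*x) + 9)) + 6 = 33 or -33] -3 | LHS and -3 | 33 or -33: pull -3 out. So factor: ((4*x) + 9) - 2 = -11 or 11.
Step 3. [((4*x) + 9) - 2 = -11 or 11] 2 comes off first (add 2) ⇒ sub: (4*x) + 9 = -9 or 13.
Step 4. [(4*x) + 9 = -9 or 13] peel the +9: subtract 9 from each side, so sub: 4*x = -18 or 4.
Step 5. [4*x = -18 or 4] divide by the outer 4 ⇒ div: x = -9/2 or 1.

Answer: x ∈ {-9/2, 1}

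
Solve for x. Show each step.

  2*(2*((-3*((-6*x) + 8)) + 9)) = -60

Step 1. [2*(2*((-3*((-6*x) + 8)) + 9)) = -60] 2 out front; divide by 2. So div: 2*((-3*((-6*x) + 8)) + 9) = -30.
Step 2. [2*((-3*((-6*x) + 8)) + 9) = -30] 2·(inner) — divide through by 2. So div: (-3*((-6*x) + 8)) + 9 = -15.
Step 3. [(-3*((-6*x) + 8)) + 9 = -15] -3 | LHS and -3 | -15: pull -3 out, so factor: ((-6*x) + 8) - 3 = 5.
Step 4. [((-6*x) + 8) - 3 = 5] the outer -3 inverts by adding 3, so sub: (-6*x) + 8 = 8.
Step 5. [(-6*x) + 8 = 8] peel the +8: subtract 8 from each side. So sub: -6*x = 0.
Step 6. [-6*x = 0] divide by the outer -6 ⇒ div: x = 0.

Answer: x ∈ {0}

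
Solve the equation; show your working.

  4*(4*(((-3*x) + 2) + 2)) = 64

Step 1. [4*(4*(((-3*x) + 2) + 2)) = 64] 4 out front; divide by 4. So div: 4*(((-3*x) + 2) + 2) = 16.
Step 2. [4*(((-3*x) + 2) + 2) = 16] leading coefficient 4: divide by 4, so div: ((-3*x) + 2) + 2 = 4.
Step 3. [((-3*x) + 2) + 2 = 4] subtract 2: x sits inside (… + 2) ⇒ sub: (-3*x) + 2 = 2.
Step 4. [(-3*x) + 2 = 2] subtract 2: x sits inside (… + 2), so sub: -3*x = 0.
Step 5. [-3*x = 0] divide by the outer -3. So div: x = 0.

Answer: x ∈ {0}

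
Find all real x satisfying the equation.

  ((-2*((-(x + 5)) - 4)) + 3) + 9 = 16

Step 1. [((-2*((-(x + 5)) - 4)) + 3) + 9 = 16] subtract 9: x sits inside (… + 9). So sub: (-2*((-(x + 5)) - 4)) + 3 = 7.
Step 2. [(-2*((-(x + 5)) - 4)) + 3 = 7] subtract 3: x sits inside (… + 3), so sub: -2*((-(x + 5)) - 4) = 4.
Step 3. [-2*((-(x + 5)) - 4) = 4] -2·(inner) — divide through by -2, so div: (-(x + 5)) - 4 = -2.
Step 4. [(-(x + 5)) - 4 = -2] peel the -4: add 4 from each side ⇒ sub: -(x + 5) = 2.
Step 5. [-(x + 5) = 2] leading − — multiply by −1, so neg: x + 5 = -2.
Step 6. [x + 5 = -2] subtract 5: x sits inside (… + 5), so sub: x = -7.

Answer: x ∈ {-7}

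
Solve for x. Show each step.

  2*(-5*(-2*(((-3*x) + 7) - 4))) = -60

Step 1. [2*(-5*(-2*(((-3*x) + 7) - 4))) = -60] 2 out front; divide by 2 ⇒ div: -5*(-2*(((-3*x) + 7) - 4)) = -30.
Step 2. [-5*(-2*(((-3*x) + 7) - 4)) = -30] -5·(inner) — divide through by -5. So div: -2*(((-3*x) + 7) - 4) = 6.
Step 3. [-2*(((-3*x) + 7) - 4) = 6] -2·(inner) — divide through by -2 ⇒ div: ((-3*x) + 7) - 4 = -3.
Step 4. [((-3*x) + 7) - 4 = -3] peel the -4: add 4 from each side. So sub: (-3*x) + 7 = 1.
Step 5. [(-3*x) + 7 = 1] +7 is outermost — subtract 7 both sides ⇒ sub: -3*x = -6.
Step 6. [-3*x = -6] -3·(inner) — divide through by -3, so div: x = 2.

Answer: x ∈ {2}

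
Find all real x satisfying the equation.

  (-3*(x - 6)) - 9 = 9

Step 1. [(-3*(x - 6)) - 9 = 9] -3 | LHS and -3 | 9: pull -3 out ⇒ factor: (x - 6) + 3 = -3.
Step 2. [(x - 6) + 3 = -3] +3 is outermost — subtract 3 both sides ⇒ sub: x - 6 = -6.
Step 3. [x - 6 = -6] peel the -6: add 6 from each side. So sub: x = 0.

Answer: x ∈ {0}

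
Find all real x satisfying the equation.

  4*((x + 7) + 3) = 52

Step 1. [4*((x + 7) + 3) = 52] divide by the outer 4, so div: (x + 7) + 3 = 13.
Step 2. [(x + 7) + 3 = 13] 3 comes off first (subtract 3) ⇒ sub: x + 7 = 10.
Step 3. [x + 7 = 10] subtract 7: x sits inside (… + 7), so sub: x = 3.

Answer: x ∈ {3}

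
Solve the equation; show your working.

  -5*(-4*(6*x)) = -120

Step 1. [-5*(-4*(6*x)) = -120] -5 out front; divide by -5, so div: -4*(6*x) = 24.
Step 2. [-4*(6*x) = 24] leading coefficient -4: divide by -4. So div: 6*x = -6.
Step 3. [6*x = -6] 6 out front; divide by 6, so div: x = -1.

Answer: x ∈ {-1}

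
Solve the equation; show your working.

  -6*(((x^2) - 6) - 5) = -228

Step 1. [-6*(((x^2) - 6) - 5) = -228] -6 out front; divide by -6 ⇒ div: ((x^2) - 6) - 5 = 38.
Step 2. [((x^2) - 6) - 5 = 38] -5 is outermost — add 5 both sides, so sub: (x^2) - 6 = 43.
Step 3. [(x^2) - 6 = 43] -6 is outermost — add 6 both sides ⇒ sub: x^2 = 49.
Step 4. [x^2 = 49] LHS squared, RHS 49 ≥ 0: apply √ (±) ⇒ sqrt: x = 7 or -7.

Answer: x ∈ {-7, 7}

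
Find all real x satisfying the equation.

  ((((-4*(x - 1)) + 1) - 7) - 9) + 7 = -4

Step 1. [((((-4*(x - 1)) + 1) - 7) - 9) + 7 = -4] subtract 7: x sits inside (… + 7). So sub: (((-4*(x - 1)) + 1) - 7) - 9 = -11.
Step 2. [(((-4*(x - 1)) + 1) - 7) - 9 = -11] peel the -9: add 9 from each side. So sub: ((-4*(x - 1)) + 1) - 7 = -2.
Step 3. [((-4*(x - 1)) + 1) - 7 = -2] the outer -7 inverts by adding 7 ⇒ sub: (-4*(x - 1)) + 1 = 5.
Step 4. [(-4*(x - 1)) + 1 = 5] 1 comes off first (subtract 1) ⇒ sub: -4*(x - 1) = 4.
Step 5. [-4*(x - 1) = 4] divide by the outer -4 ⇒ div: x - 1 = -1.
Step 6. [x - 1 = -1] the outer -1 inverts by adding 1, so sub: x = 0.

Answer: x ∈ {0}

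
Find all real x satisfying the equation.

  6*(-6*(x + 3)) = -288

Step 1. [6*(-6*(x + 3)) = -288] 6·(inner) — divide through by 6. So div: -6*(x + 3) = -48.
Step 2. [-6*(x + 3) = -48] LHS = -6·(…); ÷-6 both sides. So div: x + 3 = 8.
Step 3. [x + 3 = 8] 3 comes off first (subtract 3) ⇒ sub: x = 5.

Answer: x ∈ {5}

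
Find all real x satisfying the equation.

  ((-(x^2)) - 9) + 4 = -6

Step 1. [((-(x^2)) - 9) + 4 = -6] +4 is outermost — subtract 4 both sides. So sub: (-(x^2)) - 9 = -10.
Step 2. [(-(x^2)) - 9 = -10] -9 is outermost — add 9 both sides. So sub: -(x^2) = -1.
Step 3. [-(x^2) = -1] leading − — multiply by −1 ⇒ neg: x^2 = 1.
Step 4. [x^2 = 1] √ both sides: 1 ≥ 0 gives two branches ⇒ sqrt: x = 1 or -1.

Answer: x ∈ {-1, 1}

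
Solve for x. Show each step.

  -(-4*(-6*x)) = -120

Step 1. [-(-4*(-6*x)) = -120] flip signs both sides, so neg: -4*(-6*x) = 120.
Step 2. [-4*(-6*x) = 120] -4·(inner) — divide through by -4. So div: -6*x = -30.
Step 3. [-6*x = -30] leading coefficient -6: divide by -6 ⇒ div: x = 5.

Answer: x ∈ {5}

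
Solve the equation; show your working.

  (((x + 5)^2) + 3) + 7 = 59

Step 1. [(((x + 5)^2) + 3) + 7 = 59] 7 comes off first (subtract 7) ⇒ sub: ((x + 5)^2) + 3 = 52.
Step 2. [((x + 5)^2) + 3 = 52] the outer +3 inverts by subtracting 3. So sub: (x + 5)^2 = 49.
Step 3. [(x + 5)^2 = 49] 49 ≥ 0, LHS is (·)² — take ±√ ⇒ sqrt: x + 5 = 7 or -7.
Step 4. [x + 5 = 7 or -7] peel the +5: subtract 5 from each side. So sub: x = 2 or -12.

Answer: x ∈ {-12, 2}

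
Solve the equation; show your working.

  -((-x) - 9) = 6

Step 1. [-((-x) - 9) = 6] LHS negated; negate both sides ⇒ neg: (-x) - 9 = -6.
Step 2. [(-x) - 9 = -6] -9 is outermost — add 9 both sides ⇒ sub: -x = 3.
Step 3. [-x = 3] flip signs both sides ⇒ neg: x = -3.

Answer: x ∈ {-3}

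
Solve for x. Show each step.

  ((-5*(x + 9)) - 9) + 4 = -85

Step 1. [((-5*(x + 9)) - 9) + 4 = -85] the outer +4 inverts by subtracting 4, so sub: (-5*(x + 9)) - 9 = -89.
Step 2. [(-5*(x + 9)) - 9 = -89] the outer -9 inverts by adding 9 ⇒ sub: -5*(x + 9) = -80.
Step 3. [-5*(x + 9) = -80] leading coefficient -5: divide by -5 ⇒ div: x + 9 = 16.
Step 4. [x + 9 = 16] peel the +9: subtract 9 from each side ⇒ sub: x = 7.

Answer: x ∈ {7}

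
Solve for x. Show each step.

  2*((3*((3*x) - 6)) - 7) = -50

Step 1. [2*((3*((3*x) - 6)) - 7) = -50] divide by the outer 2, so div: (3*((3*x) - 6)) - 7 = -25.
Step 2. [(3*((3*x) - 6)) - 7 = -25] peel the -7: add 7 from each side ⇒ sub: 3*((3*x) - 6) = -18.
Step 3. [3*((3*x) - 6) = -18] divide by the outer 3, so div: (3*x) - 6 = -6.
Step 4. [(3*x) - 6 = -6] 3 | LHS and 3 | -6: pull 3 out, so factor: x - 2 = -2.
Step 5. [x - 2 = -2] peel the -2: add 2 from each side. So sub: x = 0.

Answer: x ∈ {0}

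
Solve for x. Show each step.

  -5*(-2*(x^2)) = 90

Step 1. [-5*(-2*(x^2)) = 90] LHS = -5·(…); ÷-5 both sides, so div: -2*(x^2) = -18.
Step 2. [-2*(x^2) = -18] -2·(inner) — divide through by -2. So div: x^2 = 9.
Step 3. [x^2 = 9] LHS squared, RHS 9 ≥ 0: apply √ (±) ⇒ sqrt: x = 3 or -3.

Answer: x ∈ {-3, 3}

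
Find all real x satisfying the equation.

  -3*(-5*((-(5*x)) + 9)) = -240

Step 1. [-3*(-5*((-(5*x)) + 9)) = -240] -3·(inner) — divide through by -3. So div: -5*((-(5*x)) + 9) = 80.
Step 2. [-5*((-(5*x)) + 9) = 80] -5·(inner) — divide through by -5, so div: (-(5*x)) + 9 = -16.
Step 3. [(-(5*x)) + 9 = -16] 9 comes off first (subtract 9). So sub: -(5*x) = -25.
Step 4. [-(5*x) = -25] flip signs both sides, so neg: 5*x = 25.
Step 5. [5*x = 25] 5·(inner) — divide through by 5 ⇒ div: x = 5.

Answer: x ∈ {5}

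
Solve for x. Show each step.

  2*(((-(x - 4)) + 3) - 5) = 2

Step 1. [2*(((-(x - 4)) + 3) - 5) = 2] 2 out front; divide by 2. So div: ((-(x - 4)) + 3) - 5 = 1.
Step 2. [((-(x - 4)) + 3) - 5 = 1] peel the -5: add 5 from each side ⇒ sub: (-(x - 4)) + 3 = 6.
Step 3. [(-(x - 4)) + 3 = 6] +3 is outermost — subtract 3 both sides. So sub: -(x - 4) = 3.
Step 4. [-(x - 4) = 3] flip signs both sides ⇒ neg: x - 4 = -3.
Step 5. [x - 4 = -3] add 4: x sits inside (… - 4) ⇒ sub: x = 1.

Answer: x ∈ {1}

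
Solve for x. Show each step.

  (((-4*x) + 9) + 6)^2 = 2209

Step 1. [(((-4*x) + 9) + 6)^2 = 2209] √ both sides: 2209 ≥ 0 gives two branches. So sqrt: ((-4*x) + 9) + 6 = 47 or -47.
Step 2. [((-4*x) + 9) + 6 = 47 or -47] 6 comes off first (subtract 6) ⇒ sub: (-4*x) + 9 = 41 or -53.
Step 3. [(-4*x) + 9 = 41 or -53] subtract 9: x sits inside (… + 9). So sub: -4*x = 32 or -62.
Step 4. [-4*x = 32 or -62] -4·(inner) — divide through by -4 ⇒ div: x = -8 or 31/2.

Answer: x ∈ {-8, 31/2}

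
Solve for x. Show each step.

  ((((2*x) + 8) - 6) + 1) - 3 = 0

Step 1. [((((2*x) + 8) - 6) + 1) - 3 = 0] the outer -3 inverts by adding 3, so sub: (((2*x) + 8) - 6) + 1 = 3.
Step 2. [(((2*x) + 8) - 6) + 1 = 3] the outer +1 inverts by subtracting 1 ⇒ sub: ((2*x) + 8) - 6 = 2.
Step 3. [((2*x) + 8) - 6 = 2] peel the -6: add 6 from each side ⇒ sub: (2*x) + 8 = 8.
Step 4. [(2*x) + 8 = 8] common factor 2 (LHS and 8) — divide through, so factor: x + 4 = 4.
Step 5. [x + 4 = 4] 4 comes off first (subtract 4) ⇒ sub: x = 0.

Answer: x ∈ {0}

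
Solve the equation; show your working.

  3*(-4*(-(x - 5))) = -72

Step 1. [3*(-4*(-(x - 5))) = -72] 3 out front; divide by 3, so div: -4*(-(x - 5)) = -24.
Step 2. [-4*(-(x - 5)) = -24] divide by the outer -4 ⇒ div: -(x - 5) = 6.
Step 3. [-(x - 5) = 6] leading − — multiply by −1, so neg: x - 5 = -6.
Step 4. [x - 5 = -6] the outer -5 inverts by adding 5. So sub: x = -1.

Answer: x ∈ {-1}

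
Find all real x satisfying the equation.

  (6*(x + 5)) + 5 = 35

Step 1. [(6*(x + 5)) + 5 = 35] +5 is outermost — subtract 5 both sides ⇒ sub: 6*(x + 5) = 30.
Step 2. [6*(x + 5) = 30] LHS = 6·(…); ÷6 both sides. So div: x + 5 = 5.
Step 3. [x + 5 = 5] 5 comes off first (subtract 5), so sub: x = 0.

Answer: x ∈ {0}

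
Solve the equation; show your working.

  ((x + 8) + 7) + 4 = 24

Step 1. [((x + 8) + 7) + 4 = 24] peel the +4: subtract 4 from each side. So sub: (x + 8) + 7 = 20.
Step 2. [(x + 8) + 7 = 20] subtract 7: x sits inside (… + 7). So sub: x + 8 = 13.
Step 3. [x + 8 = 13] +8 is outermost — subtract 8 both sides. So sub: x = 5.

Answer: x ∈ {5}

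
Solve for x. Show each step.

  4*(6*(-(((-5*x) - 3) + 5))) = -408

Step 1. [4*(6*(-(((-5*x) - 3) + 5))) = -408] LHS = 4·(…); ÷4 both sides, so div: 6*(-(((-5*x) - 3) + 5)) = -102.
Step 2. [6*(-(((-5*x) - 3) + 5)) = -102] divide by the outer 6 ⇒ div: -(((-5*x) - 3) + 5) = -17.
Step 3. [-(((-5*x) - 3) + 5) = -17] flip signs both sides ⇒ neg: ((-5*x) - 3) + 5 = 17.
Step 4. [((-5*x) - 3) + 5 = 17] peel the +5: subtract 5 from each side, so sub: (-5*x) - 3 = 12.
Step 5. [(-5*x) - 3 = 12] -3 is outermost — add 3 both sides, so sub: -5*x = 15.
Step 6. [-5*x = 15] leading coefficient -5: divide by -5. So div: x = -3.

Answer: x ∈ {-3}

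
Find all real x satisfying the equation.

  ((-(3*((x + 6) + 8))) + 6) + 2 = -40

Step 1. [((-(3*((x + 6) + 8))) + 6) + 2 = -40] subtract 2: x sits inside (… + 2). So sub: (-(3*((x + 6) + 8))) + 6 = -42.
Step 2. [(-(3*((x + 6) + 8))) + 6 = -42] subtract 6: x sits inside (… + 6). So sub: -(3*((x + 6) + 8)) = -48.
Step 3. [-(3*((x + 6) + 8)) = -48] LHS negated; negate both sides ⇒ neg: 3*((x + 6) + 8) = 48.
Step 4. [3*((x + 6) + 8) = 48] leading coefficient 3: divide by 3 ⇒ div: (x + 6) + 8 = 16.
Step 5. [(x + 6) + 8 = 16] peel the +8: subtract 8 from each side. So sub: x + 6 = 8.
Step 6. [x + 6 = 8] subtract 6: x sits inside (… + 6) ⇒ sub: x = 2.

Answer: x ∈ {2}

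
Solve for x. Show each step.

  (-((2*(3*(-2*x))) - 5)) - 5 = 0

Step 1. [(-((2*(3*(-2*x))) - 5)) - 5 = 0] -5 is outermost — add 5 both sides ⇒ sub: -((2*(3*(-2*x))) - 5) = 5.
Step 2. [-((2*(3*(-2*x))) - 5) = 5] leading − — multiply by −1, so neg: (2*(3*(-2*x))) - 5 = -5.
Step 3. [(2*(3*(-2*x))) - 5 = -5] the outer -5 inverts by adding 5, so sub: 2*(3*(-2*x)) = 0.
Step 4. [2*(3*(-2*x)) = 0] LHS = 2·(…); ÷2 both sides, so div: 3*(-2*x) = 0.
Step 5. [3*(-2*x) = 0] 3·(inner) — divide through by 3 ⇒ div: -2*x = 0.
Step 6. [-2*x = 0] -2 out front; divide by -2, so div: x = 0.

Answer: x ∈ {0}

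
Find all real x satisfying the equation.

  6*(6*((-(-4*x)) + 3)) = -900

Step 1. [6*(6*((-(-4*x)) + 3)) = -900] leading coefficient 6: divide by 6. So div: 6*((-(-4*x)) + 3) = -150.
Step 2. [6*((-(-4*x)) + 3) = -150] 6·(inner) — divide through by 6. So div: (-(-4*x)) + 3 = -25.
Step 3. [(-(-4*x)) + 3 = -25] +3 is outermost — subtract 3 both sides. So sub: -(-4*x) = -28.
Step 4. [-(-4*x) = -28] LHS negated; negate both sides ⇒ neg: -4*x = 28.
Step 5. [-4*x = 28] divide by the outer -4 ⇒ div: x = -7.

Answer: x ∈ {-7}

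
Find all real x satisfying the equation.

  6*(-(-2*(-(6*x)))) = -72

Step 1. [6*(-(-2*(-(6*x)))) = -72] leading coefficient 6: divide by 6 ⇒ div: -(-2*(-(6*x))) = -12.
Step 2. [-(-2*(-(6*x))) = -12] flip signs both sides. So neg: -2*(-(6*x)) = 12.
Step 3. [-2*(-(6*x)) = 12] divide by the outer -2, so div: -(6*x) = -6.
Step 4. [-(6*x) = -6] flip signs both sides. So neg: 6*x = 6.
Step 5. [6*x = 6] leading coefficient 6: divide by 6. So div: x = 1.

Answer: x ∈ {1}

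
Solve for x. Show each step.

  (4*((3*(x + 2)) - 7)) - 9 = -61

Step 1. [(4*((3*(x + 2)) - 7)) - 9 = -61] peel the -9: add 9 from each side, so sub: 4*((3*(x + 2)) - 7) = -52.
Step 2. [4*((3*(x + 2)) - 7) = -52] 4·(inner) — divide through by 4 ⇒ div: (3*(x + 2)) - 7 = -13.
Step 3. [(3*(x + 2)) - 7 = -13] add 7: x sits inside (… - 7). So sub: 3*(x + 2) = -6.
Step 4. [3*(x + 2) = -6] 3·(inner) — divide through by 3. So div: x + 2 = -2.
Step 5. [x + 2 = -2] 2 comes off first (subtract 2). So sub: x = -4.

Answer: x ∈ {-4}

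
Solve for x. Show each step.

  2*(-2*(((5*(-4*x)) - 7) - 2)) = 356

Step 1. [2*(-2*(((5*(-4*x)) - 7) - 2)) = 356] 2·(inner) — divide through by 2. So div: -2*(((5*(-4*x)) - 7) - 2) = 178.
Step 2. [-2*(((5*(-4*x)) - 7) - 2) = 178] divide by the outer -2, so div: ((5*(-4*x)) - 7) - 2 = -89.
Step 3. [((5*(-4*x)) - 7) - 2 = -89] -2 is outermost — add 2 both sides ⇒ sub: (5*(-4*x)) - 7 = -87.
Step 4. [(5*(-4*x)) - 7 = -87] peel the -7: add 7 from each side ⇒ sub: 5*(-4*x) = -80.
Step 5. [5*(-4*x) = -80] divide by the outer 5. So div: -4*x = -16.
Step 6. [-4*x = -16] -4·(inner) — divide through by -4 ⇒ div: x = 4.

Answer: x ∈ {4}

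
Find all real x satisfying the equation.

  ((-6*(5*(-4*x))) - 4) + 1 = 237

Step 1. [((-6*(5*(-4*x))) - 4) + 1 = 237] the outer +1 inverts by subtracting 1 ⇒ sub: (-6*(5*(-4*x))) - 4 = 236.
Step 2. [(-6*(5*(-4*x))) - 4 = 236] add 4: x sits inside (… - 4), so sub: -6*(5*(-4*x)) = 240.
Step 3. [-6*(5*(-4*x)) = 240] -6 out front; divide by -6, so div: 5*(-4*x) = -40.
Step 4. [5*(-4*x) = -40] 5 out front; divide by 5, so div: -4*x = -8.
Step 5. [-4*x = -8] leading coefficient -4: divide by -4. So div: x = 2.

Answer: x ∈ {2}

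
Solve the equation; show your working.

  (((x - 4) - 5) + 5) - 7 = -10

Step 1. [(((x - 4) - 5) + 5) - 7 = -10] the outer -7 inverts by adding 7, so sub: ((x - 4) - 5) + 5 = -3.
Step 2. [((x - 4) - 5) + 5 = -3] subtract 5: x sits inside (… + 5), so sub: (x - 4) - 5 = -8.
Step 3. [(x - 4) - 5 = -8] the outer -5 inverts by adding 5, so sub: x - 4 = -3.
Step 4. [x - 4 = -3] add 4: x sits inside (… - 4). So sub: x = 1.

Answer: x ∈ {1}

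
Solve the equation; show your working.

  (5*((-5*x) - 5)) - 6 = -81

Step 1. [(5*((-5*x) - 5)) - 6 = -81] add 6: x sits inside (… - 6), so sub: 5*((-5*x) - 5) = -75.
Step 2. [5*((-5*x) - 5) = -75] 5·(inner) — divide through by 5 ⇒ div: (-5*x) - 5 = -15.
Step 3. [(-5*x) - 5 = -15] common factor -5 (LHS and -15) — divide through, so factor: x + 1 = 3.
Step 4. [x + 1 = 3] peel the +1: subtract 1 from each side, so sub: x = 2.

Answer: x ∈ {2}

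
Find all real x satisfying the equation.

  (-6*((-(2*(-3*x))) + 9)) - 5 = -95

Step 1. [(-6*((-(2*(-3*x))) + 9)) - 5 = -95] peel the -5: add 5 from each side, so sub: -6*((-(2*(-3*x))) + 9) = -90.
Step 2. [-6*((-(2*(-3*x))) + 9) = -90] -6·(inner) — divide through by -6 ⇒ div: (-(2*(-3*x))) + 9 = 15.
Step 3. [(-(2*(-3*x))) + 9 = 15] subtract 9: x sits inside (… + 9) ⇒ sub: -(2*(-3*x)) = 6.
Step 4. [-(2*(-3*x)) = 6] leading − — multiply by −1. So neg: 2*(-3*x) = -6.
Step 5. [2*(-3*x) = -6] 2 out front; divide by 2. So div: -3*x = -3.
Step 6. [-3*x = -3] LHS = -3·(…); ÷-3 both sides, so div: x = 1.

Answer: x ∈ {1}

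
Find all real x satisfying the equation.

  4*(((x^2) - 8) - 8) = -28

Step 1. [4*(((x^2) - 8) - 8) = -28] LHS = 4·(…); ÷4 both sides, so div: ((x^2) - 8) - 8 = -7.
Step 2. [((x^2) - 8) - 8 = -7] peel the -8: add 8 from each side ⇒ sub: (x^2) - 8 = 1.
Step 3. [(x^2) - 8 = 1] the outer -8 inverts by adding 8. So sub: x^2 = 9.
Step 4. [x^2 = 9] LHS squared, RHS 9 ≥ 0: apply √ (±), so sqrt: x = 3 or -3.

Answer: x ∈ {-3, 3}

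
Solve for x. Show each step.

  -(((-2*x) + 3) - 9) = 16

Step 1. [-(((-2*x) + 3) - 9) = 16] leading − — multiply by −1. So neg: ((-2*x) + 3) - 9 = -16.
Step 2. [((-2*x) + 3) - 9 = -16] 9 comes off first (add 9). So sub: (-2*x) + 3 = -7.
Step 3. [(-2*x) + 3 = -7] 3 comes off first (subtract 3), so sub: -2*x = -10.
Step 4. [-2*x = -10] -2 out front; divide by -2. So div: x = 5.

Answer: x ∈ {5}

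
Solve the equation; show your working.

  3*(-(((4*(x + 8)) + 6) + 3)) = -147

Step 1. [3*(-(((4*(x + 8)) + 6) + 3)) = -147] leading coefficient 3: divide by 3. So div: -(((4*(x + 8)) + 6) + 3) = -49.
Step 2. [-(((4*(x + 8)) + 6) + 3) = -49] flip signs both sides ⇒ neg: ((4*(x + 8)) + 6) + 3 = 49.
Step 3. [((4*(x + 8)) + 6) + 3 = 49] +3 is outermost — subtract 3 both sides ⇒ sub: (4*(x + 8)) + 6 = 46.
Step 4. [(4*(x + 8)) + 6 = 46] peel the +6: subtract 6 from each side ⇒ sub: 4*(x + 8) = 40.
Step 5. [4*(x + 8) = 40] LHS = 4·(…); ÷4 both sides. So div: x + 8 = 10.
Step 6. [x + 8 = 10] subtract 8: x sits inside (… + 8), so sub: x = 2.

Answer: x ∈ {2}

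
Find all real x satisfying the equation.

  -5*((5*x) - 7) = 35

Step 1. [-5*((5*x) - 7) = 35] -5 out front; divide by -5, so div: (5*x) - 7 = -7.
Step 2. [(5*x) - 7 = -7] 7 comes off first (add 7), so sub: 5*x = 0.
Step 3. [5*x = 0] 5·(inner) — divide through by 5 ⇒ div: x = 0.

Answer: x ∈ {0}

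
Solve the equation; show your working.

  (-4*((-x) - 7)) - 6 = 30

Step 1. [(-4*((-x) - 7)) - 6 = 30] -6 is outermost — add 6 both sides, so sub: -4*((-x) - 7) = 36.
Step 2. [-4*((-x) - 7) = 36] -4·(inner) — divide through by -4, so div: (-x) - 7 = -9.
Step 3. [(-x) - 7 = -9] the outer -7 inverts by adding 7. So sub: -x = -2.
Step 4. [-x = -2] flip signs both sides ⇒ neg: x = 2.

Answer: x ∈ {2}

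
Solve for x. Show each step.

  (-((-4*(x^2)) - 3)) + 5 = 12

Step 1. [(-((-4*(x^2)) - 3)) + 5 = 12] peel the +5: subtract 5 from each side ⇒ sub: -((-4*(x^2)) - 3) = 7.
Step 2. [-((-4*(x^2)) - 3) = 7] LHS negated; negate both sides ⇒ neg: (-4*(x^2)) - 3 = -7.
Step 3. [(-4*(x^2)) - 3 = -7] 3 comes off first (add 3). So sub: -4*(x^2) = -4.
Step 4. [-4*(x^2) = -4] LHS = -4·(…); ÷-4 both sides, so div: x^2 = 1.
Step 5. [x^2 = 1] √ both sides: 1 ≥ 0 gives two branches ⇒ sqrt: x = 1 or -1.

Answer: x ∈ {-1, 1}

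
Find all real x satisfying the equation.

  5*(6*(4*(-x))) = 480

Step 1. [5*(6*(4*(-x))) = 480] 5 out front; divide by 5, so div: 6*(4*(-x)) = 96.
Step 2. [6*(4*(-x)) = 96] 6 out front; divide by 6 ⇒ div: 4*(-x) = 16.
Step 3. [4*(-x) = 16] 4·(inner) — divide through by 4 ⇒ div: -x = 4.
Step 4. [-x = 4] leading − — multiply by −1, so neg: x = -4.

Answer: x ∈ {-4}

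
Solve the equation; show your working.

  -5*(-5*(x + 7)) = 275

Step 1. [-5*(-5*(x + 7)) = 275] leading coefficient -5: divide by -5. So div: -5*(x + 7) = -55.
Step 2. [-5*(x + 7) = -55] -5 out front; divide by -5. So div: x + 7 = 11.
Step 3. [x + 7 = 11] the outer +7 inverts by subtracting 7 ⇒ sub: x = 4.

Answer: x ∈ {4}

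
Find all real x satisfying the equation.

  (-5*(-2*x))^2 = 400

Step 1. [(-5*(-2*x))^2 = 400] 400 ≥ 0, LHS is (·)² — take ±√. So sqrt: -5*(-2*x) = 20 or -20.
Step 2. [-5*(-2*x) = 20 or -20] LHS = -5·(…); ÷-5 both sides. So div: -2*x = -4 or 4.
Step 3. [-2*x = -4 or 4] divide by the outer -2. So div: x = 2 or -2.

Answer: x ∈ {-2, 2}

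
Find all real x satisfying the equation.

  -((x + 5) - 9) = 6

Step 1. [-((x + 5) - 9) = 6] leading − — multiply by −1, so neg: (x + 5) - 9 = -6.
Step 2. [(x + 5) - 9 = -6] -9 is outermost — add 9 both sides, so sub: x + 5 = 3.
Step 3. [x + 5 = 3] subtract 5: x sits inside (… + 5) ⇒ sub: x = -2.

Answer: x ∈ {-2}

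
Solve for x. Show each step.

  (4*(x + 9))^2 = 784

Step 1. [(4*(x + 9))^2 = 784] √ both sides: 784 ≥ 0 gives two branches. So sqrt: 4*(x + 9) = 28 or -28.
Step 2. [4*(x + 9) = 28 or -28] 4·(inner) — divide through by 4, so div: x + 9 = 7 or -7.
Step 3. [x + 9 = 7 or -7] +9 is outermost — subtract 9 both sides. So sub: x = -2 or -16.

Answer: x ∈ {-16, -2}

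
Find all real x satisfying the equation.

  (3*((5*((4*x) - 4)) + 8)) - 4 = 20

Step 1. [(3*((5*((4*x) - 4)) + 8)) - 4 = 20] the outer -4 inverts by adding 4. So sub: 3*((5*((4*x) - 4)) + 8) = 24.
Step 2. [3*((5*((4*x) - 4)) + 8) = 24] leading coefficient 3: divide by 3. So div: (5*((4*x) - 4)) + 8 = 8.
Step 3. [(5*((4*x) - 4)) + 8 = 8] the outer +8 inverts by subtracting 8, so sub: 5*((4*x) - 4) = 0.
Step 4. [5*((4*x) - 4) = 0] divide by the outer 5 ⇒ div: (4*x) - 4 = 0.
Step 5. [(4*x) - 4 = 0] 4 | LHS and 4 | 0: pull 4 out. So factor: x - 1 = 0.
Step 6. [x - 1 = 0] the outer -1 inverts by adding 1. So sub: x = 1.

Answer: x ∈ {1}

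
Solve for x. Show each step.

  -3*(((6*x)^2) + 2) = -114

Step 1. [-3*(((6*x)^2) + 2) = -114] LHS = -3·(…); ÷-3 both sides. So div: ((6*x)^2) + 2 = 38.
Step 2. [((6*x)^2) + 2 = 38] +2 is outermost — subtract 2 both sides, so sub: (6*x)^2 = 36.
Step 3. [(6*x)^2 = 36] √ both sides: 36 ≥ 0 gives two branches, so sqrt: 6*x = 6 or -6.
Step 4. [6*x = 6 or -6] LHS = 6·(…); ÷6 both sides. So div: x = 1 or -1.

Answer: x ∈ {-1, 1}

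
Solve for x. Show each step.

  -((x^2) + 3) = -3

Step 1. [-((x^2) + 3) = -3] leading − — multiply by −1, so neg: (x^2) + 3 = 3.
Step 2. [(x^2) + 3 = 3] peel the +3: subtract 3 from each side ⇒ sub: x^2 = 0.
Step 3. [x^2 = 0] LHS squared, RHS 0 ≥ 0: apply √ (±). So sqrt: x = 0.

Answer: x ∈ {0}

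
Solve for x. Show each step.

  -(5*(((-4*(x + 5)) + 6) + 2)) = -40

Step 1. [-(5*(((-4*(x + 5)) + 6) + 2)) = -40] LHS negated; negate both sides. So neg: 5*(((-4*(x + 5)) + 6) + 2) = 40.
Step 2. [5*(((-4*(x + 5)) + 6) + 2) = 40] 5 out front; divide by 5 ⇒ div: ((-4*(x + 5)) + 6) + 2 = 8.
Step 3. [((-4*(x + 5)) + 6) + 2 = 8] peel the +2: subtract 2 from each side, so sub: (-4*(x + 5)) + 6 = 6.
Step 4. [(-4*(x + 5)) + 6 = 6] +6 is outermost — subtract 6 both sides, so sub: -4*(x + 5) = 0.
Step 5. [-4*(x + 5) = 0] divide by the outer -4. So div: x + 5 = 0.
Step 6. [x + 5 = 0] peel the +5: subtract 5 from each side ⇒ sub: x = -5.

Answer: x ∈ {-5}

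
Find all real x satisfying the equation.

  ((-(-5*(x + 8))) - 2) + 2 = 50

Step 1. [((-(-5*(x + 8))) - 2) + 2 = 50] the outer +2 inverts by subtracting 2, so sub: (-(-5*(x + 8))) - 2 = 48.
Step 2. [(-(-5*(x + 8))) - 2 = 48] add 2: x sits inside (… - 2), so sub: -(-5*(x + 8)) = 50.
Step 3. [-(-5*(x + 8)) = 50] LHS negated; negate both sides. So neg: -5*(x + 8) = -50.
Step 4. [-5*(x + 8) = -50] divide by the outer -5. So div: x + 8 = 10.
Step 5. [x + 8 = 10] subtract 8: x sits inside (… + 8), so sub: x = 2.

Answer: x ∈ {2}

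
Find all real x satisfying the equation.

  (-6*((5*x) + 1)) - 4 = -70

Step 1. [(-6*((5*x) + 1)) - 4 = -70] -4 is outermost — add 4 both sides. So sub: -6*((5*x) + 1) = -66.
Step 2. [-6*((5*x) + 1) = -66] -6·(inner) — divide through by -6 ⇒ div: (5*x) + 1 = 11.
Step 3. [(5*x) + 1 = 11] +1 is outermost — subtract 1 both sides ⇒ sub: 5*x = 10.
Step 4. [5*x = 10] 5·(inner) — divide through by 5 ⇒ div: x = 2.

Answer: x ∈ {2}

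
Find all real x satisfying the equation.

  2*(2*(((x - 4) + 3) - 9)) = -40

Step 1. [2*(2*(((x - 4) + 3) - 9)) = -40] 2 out front; divide by 2. So div: 2*(((x - 4) + 3) - 9) = -20.
Step 2. [2*(((x - 4) + 3) - 9) = -20] divide by the outer 2 ⇒ div: ((x - 4) + 3) - 9 = -10.
Step 3. [((x - 4) + 3) - 9 = -10] -9 is outermost — add 9 both sides ⇒ sub: (x - 4) + 3 = -1.
Step 4. [(x - 4) + 3 = -1] +3 is outermost — subtract 3 both sides ⇒ sub: x - 4 = -4.
Step 5. [x - 4 = -4] -4 is outermost — add 4 both sides. So sub: x = 0.

Answer: x ∈ {0}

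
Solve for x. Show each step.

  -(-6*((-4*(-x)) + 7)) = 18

Step 1. [-(-6*((-4*(-x)) + 7)) = 18] leading − — multiply by −1, so neg: -6*((-4*(-x)) + 7) = -18.
Step 2. [-6*((-4*(-x)) + 7) = -18] LHS = -6·(…); ÷-6 both sides ⇒ div: (-4*(-x)) + 7 = 3.
Step 3. [(-4*(-x)) + 7 = 3] 7 comes off first (subtract 7) ⇒ sub: -4*(-x) = -4.
Step 4. [-4*(-x) = -4] divide by the outer -4, so div: -x = 1.
Step 5. [-x = 1] flip signs both sides. So neg: x = -1.

Answer: x ∈ {-1}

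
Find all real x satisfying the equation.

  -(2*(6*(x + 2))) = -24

Step 1. [-(2*(6*(x + 2))) = -24] leading − — multiply by −1 ⇒ neg: 2*(6*(x + 2)) = 24.
Step 2. [2*(6*(x + 2)) = 24] 2·(inner) — divide through by 2, so div: 6*(x + 2) = 12.
Step 3. [6*(x + 2) = 12] divide by the outer 6, so div: x + 2 = 2.
Step 4. [x + 2 = 2] +2 is outermost — subtract 2 both sides, so sub: x = 0.

Answer: x ∈ {0}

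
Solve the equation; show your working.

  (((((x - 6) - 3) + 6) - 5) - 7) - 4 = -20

Step 1. [(((((x - 6) - 3) + 6) - 5) - 7) - 4 = -20] 4 comes off first (add 4). So sub: ((((x - 6) - 3) + 6) - 5) - 7 = -16.
Step 2. [((((x - 6) - 3) + 6) - 5) - 7 = -16] peel the -7: add 7 from each side ⇒ sub: (((x - 6) - 3) + 6) - 5 = -9.
Step 3. [(((x - 6) - 3) + 6) - 5 = -9] add 5: x sits inside (… - 5) ⇒ sub: ((x - 6) - 3) + 6 = -4.
Step 4. [((x - 6) - 3) + 6 = -4] subtract 6: x sits inside (… + 6), so sub: (x - 6) - 3 = -10.
Step 5. [(x - 6) - 3 = -10] 3 comes off first (add 3) ⇒ sub: x - 6 = -7.
Step 6. [x - 6 = -7] peel the -6: add 6 from each side, so sub: x = -1.

Answer: x ∈ {-1}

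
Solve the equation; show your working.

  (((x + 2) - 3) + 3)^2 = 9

Step 1. [(((x + 2) - 3) + 3)^2 = 9] 9 ≥ 0, LHS is (·)² — take ±√ ⇒ sqrt: ((x + 2) - 3) + 3 = 3 or -3.
Step 2. [((x + 2) - 3) + 3 = 3 or -3] peel the +3: subtract 3 from each side ⇒ sub: (x + 2) - 3 = 0 or -6.
Step 3. [(x + 2) - 3 = 0 or -6] the outer -3 inverts by adding 3. So sub: x + 2 = 3 or -3.
Step 4. [x + 2 = 3 or -3] the outer +2 inverts by subtracting 2. So sub: x = 1 or -5.

Answer: x ∈ {-5, 1}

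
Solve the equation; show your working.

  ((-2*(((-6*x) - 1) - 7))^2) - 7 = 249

Step 1. [((-2*(((-6*x) - 1) - 7))^2) - 7 = 249] peel the -7: add 7 from each side ⇒ sub: (-2*(((-6*x) - 1) - 7))^2 = 256.
Step 2. [(-2*(((-6*x) - 1) - 7))^2 = 256] LHS squared, RHS 256 ≥ 0: apply √ (±). So sqrt: -2*(((-6*x) - 1) - 7) = 16 or -16.
Step 3. [-2*(((-6*x) - 1) - 7) = 16 or -16] -2·(inner) — divide through by -2 ⇒ div: ((-6*x) - 1) - 7 = -8 or 8.
Step 4. [((-6*x) - 1) - 7 = -8 or 8] add 7: x sits inside (… - 7) ⇒ sub: (-6*x) - 1 = -1 or 15.
Step 5. [(-6*x) - 1 = -1 or 15] 1 comes off first (add 1) ⇒ sub: -6*x = 0 or 16.
Step 6. [-6*x = 0 or 16] leading coefficient -6: divide by -6. So div: x = 0 or -8/3.

Answer: x ∈ {-8/3, 0}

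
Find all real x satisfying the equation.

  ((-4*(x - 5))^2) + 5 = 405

Step 1. [((-4*(x - 5))^2) + 5 = 405] 5 comes off first (subtract 5) ⇒ sub: (-4*(x - 5))^2 = 400.
Step 2. [(-4*(x - 5))^2 = 400] 400 ≥ 0, LHS is (·)² — take ±√ ⇒ sqrt: -4*(x - 5) = 20 or -20.
Step 3. [-4*(x - 5) = 20 or -20] -4 out front; divide by -4 ⇒ div: x - 5 = -5 or 5.
Step 4. [x - 5 = -5 or 5] peel the -5: add 5 from each side, so sub: x = 0 or 10.

Answer: x ∈ {0, 10}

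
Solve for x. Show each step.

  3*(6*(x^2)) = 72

Step 1. [3*(6*(x^2)) = 72] 3·(inner) — divide through by 3. So div: 6*(x^2) = 24.
Step 2. [6*(x^2) = 24] divide by the outer 6, so div: x^2 = 4.
Step 3. [x^2 = 4] √ both sides: 4 ≥ 0 gives two branches. So sqrt: x = 2 or -2.

Answer: x ∈ {-2, 2}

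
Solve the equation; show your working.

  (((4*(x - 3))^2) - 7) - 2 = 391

Step 1. [(((4*(x - 3))^2) - 7) - 2 = 391] add 2: x sits inside (… - 2), so sub: ((4*(x - 3))^2) - 7 = 393.
Step 2. [((4*(x - 3))^2) - 7 = 393] peel the -7: add 7 from each side ⇒ sub: (4*(x - 3))^2 = 400.
Step 3. [(4*(x - 3))^2 = 400] 400 ≥ 0, LHS is (·)² — take ±√. So sqrt: 4*(x - 3) = 20 or -20.
Step 4. [4*(x - 3) = 20 or -20] LHS = 4·(…); ÷4 both sides. So div: x - 3 = 5 or -5.
Step 5. [x - 3 = 5 or -5] the outer -3 inverts by adding 3 ⇒ sub: x = 8 or -2.

Answer: x ∈ {-2, 8}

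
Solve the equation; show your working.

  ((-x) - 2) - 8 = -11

Step 1. [((-x) - 2) - 8 = -11] -8 is outermost — add 8 both sides, so sub: (-x) - 2 = -3.
Step 2. [(-x) - 2 = -3] the outer -2 inverts by adding 2, so sub: -x = -1.
Step 3. [-x = -1] flip signs both sides ⇒ neg: x = 1.

Answer: x ∈ {1}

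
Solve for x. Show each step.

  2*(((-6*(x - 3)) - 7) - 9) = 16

Step 1. [2*(((-6*(x - 3)) - 7) - 9) = 16] LHS = 2·(…); ÷2 both sides. So div: ((-6*(x - 3)) - 7) - 9 = 8.
Step 2. [((-6*(x - 3)) - 7) - 9 = 8] 9 comes off first (add 9). So sub: (-6*(x - 3)) - 7 = 17.
Step 3. [(-6*(x - 3)) - 7 = 17] the outer -7 inverts by adding 7. So sub: -6*(x - 3) = 24.
Step 4. [-6*(x - 3) = 24] leading coefficient -6: divide by -6, so div: x - 3 = -4.
Step 5. [x - 3 = -4] peel the -3: add 3 from each side, so sub: x = -1.

Answer: x ∈ {-1}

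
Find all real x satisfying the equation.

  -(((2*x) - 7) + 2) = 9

Step 1. [-(((2*x) - 7) + 2) = 9] LHS negated; negate both sides. So neg: ((2*x) - 7) + 2 = -9.
Step 2. [((2*x) - 7) + 2 = -9] +2 is outermost — subtract 2 both sides, so sub: (2*x) - 7 = -11.
Step 3. [(2*x) - 7 = -11] -7 is outermost — add 7 both sides, so sub: 2*x = -4.
Step 4. [2*x = -4] 2 out front; divide by 2 ⇒ div: x = -2.

Answer: x ∈ {-2}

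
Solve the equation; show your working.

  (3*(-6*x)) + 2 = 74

Step 1. [(3*(-6*x)) + 2 = 74] 2 comes off first (subtract 2). So sub: 3*(-6*x) = 72.
Step 2. [3*(-6*x) = 72] 3 out front; divide by 3, so div: -6*x = 24.
Step 3. [-6*x = 24] -6 out front; divide by -6 ⇒ div: x = -4.

Answer: x ∈ {-4}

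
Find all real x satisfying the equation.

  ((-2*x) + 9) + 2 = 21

Step 1. [((-2*x) + 9) + 2 = 21] the outer +2 inverts by subtracting 2, so sub: (-2*x) + 9 = 19.
Step 2. [(-2*x) + 9 = 19] +9 is outermost — subtract 9 both sides. So sub: -2*x = 10.
Step 3. [-2*x = 10] LHS = -2·(…); ÷-2 both sides. So div: x = -5.

Answer: x ∈ {-5}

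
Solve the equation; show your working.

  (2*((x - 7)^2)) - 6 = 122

Step 1. [(2*((x - 7)^2)) - 6 = 122] 2 | LHS and 2 | 122: pull 2 out, so factor: ((x - 7)^2) - 3 = 61.
Step 2. [((x - 7)^2) - 3 = 61] -3 is outermost — add 3 both sides. So sub: (x - 7)^2 = 64.
Step 3. [(x - 7)^2 = 64] LHS squared, RHS 64 ≥ 0: apply √ (±) ⇒ sqrt: x - 7 = 8 or -8.
Step 4. [x - 7 = 8 or -8] -7 is outermost — add 7 both sides. So sub: x = 15 or -1.

Answer: x ∈ {-1, 15}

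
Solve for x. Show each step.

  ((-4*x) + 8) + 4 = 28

Step 1. [((-4*x) + 8) + 4 = 28] +4 is outermost — subtract 4 both sides, so sub: (-4*x) + 8 = 24.
Step 2. [(-4*x) + 8 = 24] subtract 8: x sits inside (… + 8). So sub: -4*x = 16.
Step 3. [-4*x = 16] leading coefficient -4: divide by -4 ⇒ div: x = -4.

Answer: x ∈ {-4}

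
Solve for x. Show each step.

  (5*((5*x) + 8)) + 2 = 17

Step 1. [(5*((5*x) + 8)) + 2 = 17] subtract 2: x sits inside (… + 2) ⇒ sub: 5*((5*x) + 8) = 15.
Step 2. [5*((5*x) + 8) = 15] 5·(inner) — divide through by 5, so div: (5*x) + 8 = 3.
Step 3. [(5*x) + 8 = 3] the outer +8 inverts by subtracting 8, so sub: 5*x = -5.
Step 4. [5*x = -5] 5 out front; divide by 5. So div: x = -1.

Answer: x ∈ {-1}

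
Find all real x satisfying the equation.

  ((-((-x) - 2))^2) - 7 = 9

Step 1. [((-((-x) - 2))^2) - 7 = 9] add 7: x sits inside (… - 7). So sub: (-((-x) - 2))^2 = 16.
Step 2. [(-((-x) - 2))^2 = 16] √ both sides: 16 ≥ 0 gives two branches ⇒ sqrt: -((-x) - 2) = 4 or -4.
Step 3. [-((-x) - 2) = 4 or -4] flip signs both sides. So neg: (-x) - 2 = -4 or 4.
Step 4. [(-x) - 2 = -4 or 4] peel the -2: add 2 from each side ⇒ sub: -x = -2 or 6.
Step 5. [-x = -2 or 6] leading − — multiply by −1 ⇒ neg: x = 2 or -6.

Answer: x ∈ {-6, 2}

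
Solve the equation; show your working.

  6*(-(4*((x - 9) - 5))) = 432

Step 1. [6*(-(4*((x - 9) - 5))) = 432] leading coefficient 6: divide by 6. So div: -(4*((x - 9) - 5)) = 72.
Step 2. [-(4*((x - 9) - 5)) = 72] leading − — multiply by −1, so neg: 4*((x - 9) - 5) = -72.
Step 3. [4*((x - 9) - 5) = -72] divide by the outer 4. So div: (x - 9) - 5 = -18.
Step 4. [(x - 9) - 5 = -18] the outer -5 inverts by adding 5, so sub: x - 9 = -13.
Step 5. [x - 9 = -13] 9 comes off first (add 9). So sub: x = -4.

Answer: x ∈ {-4}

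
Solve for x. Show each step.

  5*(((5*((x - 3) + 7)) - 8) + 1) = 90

Step 1. [5*(((5*((x - 3) + 7)) - 8) + 1) = 90] LHS = 5·(…); ÷5 both sides ⇒ div: ((5*((x - 3) + 7)) - 8) + 1 = 18.
Step 2. [((5*((x - 3) + 7)) - 8) + 1 = 18] +1 is outermost — subtract 1 both sides, so sub: (5*((x - 3) + 7)) - 8 = 17.
Step 3. [(5*((x - 3) + 7)) - 8 = 17] the outer -8 inverts by adding 8, so sub: 5*((x - 3) + 7) = 25.
Step 4. [5*((x - 3) + 7) = 25] 5 out front; divide by 5. So div: (x - 3) + 7 = 5.
Step 5. [(x - 3) + 7 = 5] peel the +7: subtract 7 from each side ⇒ sub: x - 3 = -2.
Step 6. [x - 3 = -2] the outer -3 inverts by adding 3 ⇒ sub: x = 1.

Answer: x ∈ {1}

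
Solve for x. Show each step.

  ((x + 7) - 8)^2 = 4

Step 1. [((x + 7) - 8)^2 = 4] LHS squared, RHS 4 ≥ 0: apply √ (±) ⇒ sqrt: (x + 7) - 8 = 2 or -2.
Step 2. [(x + 7) - 8 = 2 or -2] -8 is outermost — add 8 both sides, so sub: x + 7 = 10 or 6.
Step 3. [x + 7 = 10 or 6] the outer +7 inverts by subtracting 7 ⇒ sub: x = 3 or -1.

Answer: x ∈ {-1, 3}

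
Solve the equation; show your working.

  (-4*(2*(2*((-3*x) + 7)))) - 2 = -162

Step 1. [(-4*(2*(2*((-3*x) + 7)))) - 2 = -162] -2 is outermost — add 2 both sides ⇒ sub: -4*(2*(2*((-3*x) + 7))) = -160.
Step 2. [-4*(2*(2*((-3*x) + 7))) = -160] leading coefficient -4: divide by -4 ⇒ div: 2*(2*((-3*x) + 7)) = 40.
Step 3. [2*(2*((-3*x) + 7)) = 40] leading coefficient 2: divide by 2 ⇒ div: 2*((-3*x) + 7) = 20.
Step 4. [2*((-3*x) + 7) = 20] LHS = 2·(…); ÷2 both sides. So div: (-3*x) + 7 = 10.
Step 5. [(-3*x) + 7 = 10] 7 comes off first (subtract 7), so sub: -3*x = 3.
Step 6. [-3*x = 3] -3 out front; divide by -3 ⇒ div: x = -1.

Answer: x ∈ {-1}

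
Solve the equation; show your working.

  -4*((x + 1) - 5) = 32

Step 1. [-4*((x + 1) - 5) = 32] LHS = -4·(…); ÷-4 both sides ⇒ div: (x + 1) - 5 = -8.
Step 2. [(x + 1) - 5 = -8] -5 is outermost — add 5 both sides ⇒ sub: x + 1 = -3.
Step 3. [x + 1 = -3] peel the +1: subtract 1 from each side, so sub: x = -4.

Answer: x ∈ {-4}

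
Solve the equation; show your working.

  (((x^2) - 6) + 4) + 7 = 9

Step 1. [(((x^2) - 6) + 4) + 7 = 9] the outer +7 inverts by subtracting 7, so sub: ((x^2) - 6) + 4 = 2.
Step 2. [((x^2) - 6) + 4 = 2] +4 is outermost — subtract 4 both sides ⇒ sub: (x^2) - 6 = -2.
Step 3. [(x^2) - 6 = -2] add 6: x sits inside (… - 6). So sub: x^2 = 4.
Step 4. [x^2 = 4] √ both sides: 4 ≥ 0 gives two branches, so sqrt: x = 2 or -2.

Answer: x ∈ {-2, 2}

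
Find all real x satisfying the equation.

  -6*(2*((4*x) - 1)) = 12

Step 1. [-6*(2*((4*x) - 1)) = 12] LHS = -6·(…); ÷-6 both sides ⇒ div: 2*((4*x) - 1) = -2.
Step 2. [2*((4*x) - 1) = -2] 2·(inner) — divide through by 2, so div: (4*x) - 1 = -1.
Step 3. [(4*x) - 1 = -1] the outer -1 inverts by adding 1. So sub: 4*x = 0.
Step 4. [4*x = 0] 4 out front; divide by 4, so div: x = 0.

Answer: x ∈ {0}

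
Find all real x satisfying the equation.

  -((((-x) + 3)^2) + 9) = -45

Step 1. [-((((-x) + 3)^2) + 9) = -45] leading − — multiply by −1 ⇒ neg: (((-x) + 3)^2) + 9 = 45.
Step 2. [(((-x) + 3)^2) + 9 = 45] 9 comes off first (subtract 9). So sub: ((-x) + 3)^2 = 36.
Step 3. [((-x) + 3)^2 = 36] 36 ≥ 0, LHS is (·)² — take ±√, so sqrt: (-x) + 3 = 6 or -6.
Step 4. [(-x) + 3 = 6 or -6] subtract 3: x sits inside (… + 3), so sub: -x = 3 or -9.
Step 5. [-x = 3 or -9] flip signs both sides ⇒ neg: x = -3 or 9.

Answer: x ∈ {-3, 9}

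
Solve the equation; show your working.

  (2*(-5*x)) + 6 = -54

Step 1. [(2*(-5*x)) + 6 = -54] 2 divides every term; factor it out. So factor: (-5*x) + 3 = -27.
Step 2. [(-5*x) + 3 = -27] the outer +3 inverts by subtracting 3, so sub: -5*x = -30.
Step 3. [-5*x = -30] -5 out front; divide by -5, so div: x = 6.

Answer: x ∈ {6}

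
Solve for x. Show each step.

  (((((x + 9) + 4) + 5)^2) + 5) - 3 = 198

Step 1. [(((((x + 9) + 4) + 5)^2) + 5) - 3 = 198] the outer -3 inverts by adding 3. So sub: ((((x + 9) + 4) + 5)^2) + 5 = 201.
Step 2. [((((x + 9) + 4) + 5)^2) + 5 = 201] peel the +5: subtract 5 from each side, so sub: (((x + 9) + 4) + 5)^2 = 196.
Step 3. [(((x + 9) + 4) + 5)^2 = 196] √ both sides: 196 ≥ 0 gives two branches. So sqrt: ((x + 9) + 4) + 5 = 14 or -14.
Step 4. [((x + 9) + 4) + 5 = 14 or -14] +5 is outermost — subtract 5 both sides. So sub: (x + 9) + 4 = 9 or -19.
Step 5. [(x + 9) + 4 = 9 or -19] peel the +4: subtract 4 from each side ⇒ sub: x + 9 = 5 or -23.
Step 6. [x + 9 = 5 or -23] the outer +9 inverts by subtracting 9 ⇒ sub: x = -4 or -32.

Answer: x ∈ {-32, -4}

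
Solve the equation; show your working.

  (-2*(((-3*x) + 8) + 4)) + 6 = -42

Step 1. [(-2*(((-3*x) + 8) + 4)) + 6 = -42] 6 comes off first (subtract 6) ⇒ sub: -2*(((-3*x) + 8) + 4) = -48.
Step 2. [-2*(((-3*x) + 8) + 4) = -48] LHS = -2·(…); ÷-2 both sides ⇒ div: ((-3*x) + 8) + 4 = 24.
Step 3. [((-3*x) + 8) + 4 = 24] subtract 4: x sits inside (… + 4), so sub: (-3*x) + 8 = 20.
Step 4. [(-3*x) + 8 = 20] +8 is outermost — subtract 8 both sides, so sub: -3*x = 12.
Step 5. [-3*x = 12] divide by the outer -3 ⇒ div: x = -4.

Answer: x ∈ {-4}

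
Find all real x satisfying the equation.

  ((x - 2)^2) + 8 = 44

Step 1. [((x - 2)^2) + 8 = 44] peel the +8: subtract 8 from each side ⇒ sub: (x - 2)^2 = 36.
Step 2. [(x - 2)^2 = 36] LHS squared, RHS 36 ≥ 0: apply √ (±). So sqrt: x - 2 = 6 or -6.
Step 3. [x - 2 = 6 or -6] -2 is outermost — add 2 both sides, so sub: x = 8 or -4.

Answer: x ∈ {-4, 8}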